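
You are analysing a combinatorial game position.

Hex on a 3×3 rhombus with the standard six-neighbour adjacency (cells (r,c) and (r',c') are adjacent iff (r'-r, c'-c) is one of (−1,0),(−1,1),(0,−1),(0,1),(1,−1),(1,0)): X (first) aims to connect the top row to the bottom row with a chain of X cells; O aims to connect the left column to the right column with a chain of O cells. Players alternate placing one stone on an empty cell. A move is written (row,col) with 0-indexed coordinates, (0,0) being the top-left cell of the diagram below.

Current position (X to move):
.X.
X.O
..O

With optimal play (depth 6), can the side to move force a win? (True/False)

X winning at [.X./X.O/..O]: True

[.X./X.O/..O] X move#1: (0,0):-1/XX./X.O/..O, (0,2):-1/.XX/X.O/..O, (1,1):+1/.X./XXO/..O*, (2,0):+1/.X./X.O/X.O, (2,1):+1/.X./X.O/.XO
[.X./XXO/..O] O move#2: (0,0):-1/OX./XXO/..O*, (0,2):-1/.XO/XXO/..O, (2,0):-1/.X./XXO/O.O, (2,1):-1/.X./XXO/.OO
[OX./XXO/..O] X move#3: (0,2):+1/OXX/XXO/..O*, (2,0):+1/OX./XXO/X.O, (2,1):+1/OX./XXO/.XO
[OXX/XXO/..O] O move#4: (2,0):-1/OXX/XXO/O.O*, (2,1):-1/OXX/XXO/.OO
[OXX/XXO/O.O] X move#5: (2,1):+1/OXX/XXO/OXO*
[OXX/XXO/OXO] end (terminal -1, O#6); searched .X./X.O/..O to 6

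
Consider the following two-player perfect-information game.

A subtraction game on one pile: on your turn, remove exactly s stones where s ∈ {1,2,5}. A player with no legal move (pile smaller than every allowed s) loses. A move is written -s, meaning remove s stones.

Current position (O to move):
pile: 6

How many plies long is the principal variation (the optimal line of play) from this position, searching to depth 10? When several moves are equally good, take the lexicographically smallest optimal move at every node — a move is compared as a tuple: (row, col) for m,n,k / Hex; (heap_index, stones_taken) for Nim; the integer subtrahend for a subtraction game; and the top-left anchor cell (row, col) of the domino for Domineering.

p1 O@[6]: -1[5]-1* -2[4]-1 -5[1]-1
p2 X@[5]: -1[4]-1 -2[3]+1* -5[0]+1
p3 O@[3]: -1[2]-1* -2[1]-1
p4 X@[2]: -1[1]-1 -2[0]+1*
p5 O@[0] terminal -1; root [6] d10

PV length from [6]: 4 plies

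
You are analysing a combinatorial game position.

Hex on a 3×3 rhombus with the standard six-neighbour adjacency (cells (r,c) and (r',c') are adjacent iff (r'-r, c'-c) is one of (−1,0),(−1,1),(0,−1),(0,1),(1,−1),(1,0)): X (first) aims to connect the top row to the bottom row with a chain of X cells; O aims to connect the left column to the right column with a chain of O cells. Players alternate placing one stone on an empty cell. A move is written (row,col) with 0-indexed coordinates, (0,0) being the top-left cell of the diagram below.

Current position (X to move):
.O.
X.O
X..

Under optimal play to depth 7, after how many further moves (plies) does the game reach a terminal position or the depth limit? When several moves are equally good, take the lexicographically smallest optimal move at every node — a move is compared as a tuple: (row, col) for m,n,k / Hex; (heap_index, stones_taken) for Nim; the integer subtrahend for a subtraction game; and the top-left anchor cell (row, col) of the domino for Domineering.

PV length from [.O./X.O/X..]: 1 ply

ply 1, X at .O./X.O/X.. | (0,0)=+1→XO./X.O/X..*; (0,2)=+1→.OX/X.O/X..; (1,1)=+1→.O./XXO/X..; (2,1)=-1→.O./X.O/XX.; (2,2)=-1→.O./X.O/X.X
ply 2: XO./X.O/X.. is terminal -1 (O); from .O./X.O/X.. depth 7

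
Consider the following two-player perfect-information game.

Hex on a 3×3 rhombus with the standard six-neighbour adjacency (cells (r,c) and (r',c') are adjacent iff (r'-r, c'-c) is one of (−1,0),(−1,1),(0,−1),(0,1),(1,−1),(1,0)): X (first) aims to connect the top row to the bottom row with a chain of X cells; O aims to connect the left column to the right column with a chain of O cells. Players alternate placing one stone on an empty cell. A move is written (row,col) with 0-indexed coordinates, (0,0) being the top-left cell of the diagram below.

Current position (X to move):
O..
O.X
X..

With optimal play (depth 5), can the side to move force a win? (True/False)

X winning at [O../O.X/X..]: True

p1 X@[O../O.X/X..]: (0,1)[OX./O.X/X..]+1* (0,2)[O.X/O.X/X..]+1 (1,1)[O../OXX/X..]+1 (2,1)[O../O.X/XX.]-1 (2,2)[O../O.X/X.X]-1
p2 O@[OX./O.X/X..]: (0,2)[OXO/O.X/X..]-1* (1,1)[OX./OOX/X..]-1 (2,1)[OX./O.X/XO.]-1 (2,2)[OX./O.X/X.O]-1
p3 X@[OXO/O.X/X..]: (1,1)[OXO/OXX/X..]+1* (2,1)[OXO/O.X/XX.]-1 (2,2)[OXO/O.X/X.X]-1
p4 O@[OXO/OXX/X..] terminal -1; root [O../O.X/X..] d5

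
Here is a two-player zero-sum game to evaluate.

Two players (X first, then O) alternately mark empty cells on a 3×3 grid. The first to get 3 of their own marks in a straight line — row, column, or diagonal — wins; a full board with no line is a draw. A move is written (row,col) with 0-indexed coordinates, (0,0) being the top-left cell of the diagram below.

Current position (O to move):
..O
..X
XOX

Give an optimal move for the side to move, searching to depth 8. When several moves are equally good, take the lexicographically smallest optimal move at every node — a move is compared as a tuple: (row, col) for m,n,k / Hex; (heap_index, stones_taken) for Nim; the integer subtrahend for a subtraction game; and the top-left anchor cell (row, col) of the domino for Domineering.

O's best at [..O/..X/XOX]: (0,1)

ply 1, O at ..O/..X/XOX | (0,0)=+0→O.O/..X/XOX; (0,1)=+1→.OO/..X/XOX*; (1,0)=+0→..O/O.X/XOX; (1,1)=+0→..O/.OX/XOX
ply 2, X at .OO/..X/XOX | (0,0)=-1→XOO/..X/XOX*; (1,0)=-1→.OO/X.X/XOX; (1,1)=-1→.OO/.XX/XOX
ply 3, O at XOO/..X/XOX | (1,0)=-1→XOO/O.X/XOX; (1,1)=+1→XOO/.OX/XOX*
ply 4: XOO/.OX/XOX is terminal -1 (X); from ..O/..X/XOX depth 8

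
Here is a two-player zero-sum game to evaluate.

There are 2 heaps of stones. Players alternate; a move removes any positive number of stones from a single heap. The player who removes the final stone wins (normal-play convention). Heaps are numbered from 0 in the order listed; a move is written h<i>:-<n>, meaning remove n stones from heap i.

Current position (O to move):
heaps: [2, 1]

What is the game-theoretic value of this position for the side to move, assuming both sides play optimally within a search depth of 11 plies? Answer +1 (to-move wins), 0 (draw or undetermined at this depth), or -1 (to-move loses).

value((2,1), O) = +1

[(2,1)] O move#1: h0:-1:+1/(1,1)*, h0:-2:-1/(0,1), h1:-1:-1/(2,0)
[(1,1)] X move#2: h0:-1:-1/(0,1)*, h1:-1:-1/(1,0)
[(0,1)] O move#3: h1:-1:+1/(0,0)*
[(0,0)] end (terminal -1, X#4); searched (2,1) to 11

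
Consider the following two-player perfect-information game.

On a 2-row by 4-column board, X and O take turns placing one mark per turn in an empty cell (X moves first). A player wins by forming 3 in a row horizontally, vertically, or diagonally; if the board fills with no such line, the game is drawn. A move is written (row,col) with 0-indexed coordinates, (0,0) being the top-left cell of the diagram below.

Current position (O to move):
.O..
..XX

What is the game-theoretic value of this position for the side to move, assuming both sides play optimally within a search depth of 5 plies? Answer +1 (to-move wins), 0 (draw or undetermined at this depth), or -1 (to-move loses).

value(.O../..XX, O) = 0

[.O../..XX] O move#1: (0,0):-1/OO../..XX, (0,2):-1/.OO./..XX, (0,3):-1/.O.O/..XX, (1,0):-1/.O../O.XX, (1,1):+0/.O../.OXX*
[.O../.OXX] X move#2: (0,0):+0/XO../.OXX*, (0,2):+0/.OX./.OXX, (0,3):+0/.O.X/.OXX, (1,0):-1/.O../XOXX
[XO../.OXX] O move#3: (0,2):+0/XOO./.OXX*, (0,3):+0/XO.O/.OXX, (1,0):+0/XO../OOXX
[XOO./.OXX] X move#4: (0,3):+0/XOOX/.OXX*, (1,0):-1/XOO./XOXX
[XOOX/.OXX] O move#5: (1,0):+0/XOOX/OOXX*
[XOOX/OOXX] end (terminal +0, X#6); searched .O../..XX to 5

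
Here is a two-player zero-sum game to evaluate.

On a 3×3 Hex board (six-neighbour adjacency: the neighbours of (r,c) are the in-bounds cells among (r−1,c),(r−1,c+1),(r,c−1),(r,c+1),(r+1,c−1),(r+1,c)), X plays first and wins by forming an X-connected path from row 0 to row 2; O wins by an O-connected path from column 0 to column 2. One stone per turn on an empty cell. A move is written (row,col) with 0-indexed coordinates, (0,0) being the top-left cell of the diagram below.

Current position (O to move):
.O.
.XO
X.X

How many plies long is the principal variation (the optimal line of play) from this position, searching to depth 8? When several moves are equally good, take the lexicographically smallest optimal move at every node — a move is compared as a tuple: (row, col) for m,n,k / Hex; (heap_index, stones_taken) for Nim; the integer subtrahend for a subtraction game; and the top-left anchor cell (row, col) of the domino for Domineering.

PV length from [.O./.XO/X.X]: 3 plies

[.O./.XO/X.X] O move#1: (0,0):-1/OO./.XO/X.X, (0,2):+1/.OO/.XO/X.X*, (1,0):-1/.O./OXO/X.X, (2,1):-1/.O./.XO/XOX
[.OO/.XO/X.X] X move#2: (0,0):-1/XOO/.XO/X.X*, (1,0):-1/.OO/XXO/X.X, (2,1):-1/.OO/.XO/XXX
[XOO/.XO/X.X] O move#3: (1,0):+1/XOO/OXO/X.X*, (2,1):-1/XOO/.XO/XOX
[XOO/OXO/X.X] end (terminal -1, X#4); searched .O./.XO/X.X to 8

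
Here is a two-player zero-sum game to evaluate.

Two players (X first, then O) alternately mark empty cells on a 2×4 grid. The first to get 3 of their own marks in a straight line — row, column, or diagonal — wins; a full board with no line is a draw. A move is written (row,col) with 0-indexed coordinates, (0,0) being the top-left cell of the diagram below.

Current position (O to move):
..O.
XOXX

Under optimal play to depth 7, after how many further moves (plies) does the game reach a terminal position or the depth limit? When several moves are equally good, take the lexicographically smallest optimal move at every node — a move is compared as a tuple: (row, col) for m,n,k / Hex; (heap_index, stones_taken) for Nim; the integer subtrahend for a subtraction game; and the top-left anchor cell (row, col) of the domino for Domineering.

[..O./XOXX] O move#1: (0,0):+0/O.O./XOXX, (0,1):+1/.OO./XOXX*, (0,3):+0/..OO/XOXX
[.OO./XOXX] X move#2: (0,0):-1/XOO./XOXX*, (0,3):-1/.OOX/XOXX
[XOO./XOXX] O move#3: (0,3):+1/XOOO/XOXX*
[XOOO/XOXX] end (terminal -1, X#4); searched ..O./XOXX to 7

PV length from [..O./XOXX]: 3 plies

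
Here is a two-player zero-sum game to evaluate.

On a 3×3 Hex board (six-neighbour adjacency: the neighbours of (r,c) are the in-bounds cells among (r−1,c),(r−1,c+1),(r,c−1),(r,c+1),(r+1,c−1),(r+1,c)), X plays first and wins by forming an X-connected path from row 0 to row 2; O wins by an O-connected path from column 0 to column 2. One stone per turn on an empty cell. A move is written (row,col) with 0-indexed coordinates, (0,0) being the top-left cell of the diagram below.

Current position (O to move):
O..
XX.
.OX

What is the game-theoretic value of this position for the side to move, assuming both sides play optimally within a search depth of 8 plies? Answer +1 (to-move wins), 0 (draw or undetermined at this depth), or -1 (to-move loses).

value(O../XX./.OX, O) = -1

[O../XX./.OX] O move#1: (0,1):-1/OO./XX./.OX*, (0,2):-1/O.O/XX./.OX, (1,2):-1/O../XXO/.OX, (2,0):-1/O../XX./OOX
[OO./XX./.OX] X move#2: (0,2):+1/OOX/XX./.OX*, (1,2):-1/OO./XXX/.OX, (2,0):-1/OO./XX./XOX
[OOX/XX./.OX] O move#3: (1,2):-1/OOX/XXO/.OX*, (2,0):-1/OOX/XX./OOX
[OOX/XXO/.OX] X move#4: (2,0):+1/OOX/XXO/XOX*
[OOX/XXO/XOX] end (terminal -1, O#5); searched O../XX./.OX to 8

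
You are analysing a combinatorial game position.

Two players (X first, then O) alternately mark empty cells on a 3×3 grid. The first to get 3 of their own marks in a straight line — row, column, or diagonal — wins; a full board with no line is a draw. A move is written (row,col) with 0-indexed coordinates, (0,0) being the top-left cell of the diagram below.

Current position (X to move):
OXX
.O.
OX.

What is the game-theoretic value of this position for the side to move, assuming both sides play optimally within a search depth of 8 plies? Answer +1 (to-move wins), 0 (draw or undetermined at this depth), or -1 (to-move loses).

value(OXX/.O./OX., X) = -1

[OXX/.O./OX.] X move#1: (1,0):-1/OXX/XO./OX.*, (1,2):-1/OXX/.OX/OX., (2,2):-1/OXX/.O./OXX
[OXX/XO./OX.] O move#2: (1,2):+0/OXX/XOO/OX., (2,2):+1/OXX/XO./OXO*
[OXX/XO./OXO] end (terminal -1, X#3); searched OXX/.O./OX. to 8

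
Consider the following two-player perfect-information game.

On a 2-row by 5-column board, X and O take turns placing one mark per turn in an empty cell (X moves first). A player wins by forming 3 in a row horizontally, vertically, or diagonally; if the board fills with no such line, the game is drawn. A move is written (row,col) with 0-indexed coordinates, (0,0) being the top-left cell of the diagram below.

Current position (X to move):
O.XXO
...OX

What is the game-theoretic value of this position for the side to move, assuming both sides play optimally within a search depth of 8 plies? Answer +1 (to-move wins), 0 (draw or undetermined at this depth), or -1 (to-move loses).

value(O.XXO/...OX, X) = +1

ply 1, X at O.XXO/...OX | (0,1)=+1→OXXXO/...OX*; (1,0)=+0→O.XXO/X..OX; (1,1)=+0→O.XXO/.X.OX; (1,2)=+0→O.XXO/..XOX
ply 2: OXXXO/...OX is terminal -1 (O); from O.XXO/...OX depth 8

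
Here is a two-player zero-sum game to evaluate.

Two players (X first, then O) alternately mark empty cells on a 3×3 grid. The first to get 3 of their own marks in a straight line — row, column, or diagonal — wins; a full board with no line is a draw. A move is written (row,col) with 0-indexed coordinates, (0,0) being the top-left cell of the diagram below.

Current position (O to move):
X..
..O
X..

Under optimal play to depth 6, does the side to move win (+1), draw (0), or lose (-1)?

value(X../..O/X.., O) = -1

p1 O@[X../..O/X..]: (0,1)[XO./..O/X..]-1* (0,2)[X.O/..O/X..]-1 (1,0)[X../O.O/X..]-1 (1,1)[X../.OO/X..]-1 (2,1)[X../..O/XO.]-1 (2,2)[X../..O/X.O]-1
p2 X@[XO./..O/X..]: (0,2)[XOX/..O/X..]+1* (1,0)[XO./X.O/X..]+1 (1,1)[XO./.XO/X..]+1 (2,1)[XO./..O/XX.]+1 (2,2)[XO./..O/X.X]+1
p3 O@[XOX/..O/X..]: (1,0)[XOX/O.O/X..]-1* (1,1)[XOX/.OO/X..]-1 (2,1)[XOX/..O/XO.]-1 (2,2)[XOX/..O/X.O]-1
p4 X@[XOX/O.O/X..]: (1,1)[XOX/OXO/X..]+1* (2,1)[XOX/O.O/XX.]-1 (2,2)[XOX/O.O/X.X]-1
p5 O@[XOX/OXO/X..] terminal -1; root [X../..O/X..] d6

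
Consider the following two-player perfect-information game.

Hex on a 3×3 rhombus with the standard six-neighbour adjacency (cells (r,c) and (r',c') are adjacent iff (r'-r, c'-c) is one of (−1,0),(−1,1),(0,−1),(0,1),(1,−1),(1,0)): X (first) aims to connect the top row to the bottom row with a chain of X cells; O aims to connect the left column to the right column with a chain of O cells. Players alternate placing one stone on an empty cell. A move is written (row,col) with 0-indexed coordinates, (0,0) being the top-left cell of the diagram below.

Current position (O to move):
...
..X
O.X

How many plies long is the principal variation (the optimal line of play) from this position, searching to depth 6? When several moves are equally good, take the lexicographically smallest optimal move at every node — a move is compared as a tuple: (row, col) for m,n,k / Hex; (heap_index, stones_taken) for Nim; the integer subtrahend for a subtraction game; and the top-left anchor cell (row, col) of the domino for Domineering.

PV length from [.../..X/O.X]: 5 plies

[.../..X/O.X] O move#1: (0,0):-1/O../..X/O.X, (0,1):-1/.O./..X/O.X, (0,2):+1/..O/..X/O.X*, (1,0):-1/.../O.X/O.X, (1,1):-1/.../.OX/O.X, (2,1):-1/.../..X/OOX
[..O/..X/O.X] X move#2: (0,0):-1/X.O/..X/O.X*, (0,1):-1/.XO/..X/O.X, (1,0):-1/..O/X.X/O.X, (1,1):-1/..O/.XX/O.X, (2,1):-1/..O/..X/OXX
[X.O/..X/O.X] O move#3: (0,1):+1/XOO/..X/O.X*, (1,0):+1/X.O/O.X/O.X, (1,1):+1/X.O/.OX/O.X, (2,1):-1/X.O/..X/OOX
[XOO/..X/O.X] X move#4: (1,0):-1/XOO/X.X/O.X*, (1,1):-1/XOO/.XX/O.X, (2,1):-1/XOO/..X/OXX
[XOO/X.X/O.X] O move#5: (1,1):+1/XOO/XOX/O.X*, (2,1):-1/XOO/X.X/OOX
[XOO/XOX/O.X] end (terminal -1, X#6); searched .../..X/O.X to 6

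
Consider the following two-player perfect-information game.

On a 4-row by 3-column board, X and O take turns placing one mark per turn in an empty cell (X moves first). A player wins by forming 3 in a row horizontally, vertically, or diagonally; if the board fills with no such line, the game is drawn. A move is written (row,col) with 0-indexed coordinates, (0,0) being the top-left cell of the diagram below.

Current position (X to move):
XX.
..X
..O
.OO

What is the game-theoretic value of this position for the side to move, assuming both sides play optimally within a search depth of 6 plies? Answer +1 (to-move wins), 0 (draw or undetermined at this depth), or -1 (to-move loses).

ply 1, X at XX./..X/..O/.OO | (0,2)=+1→XXX/..X/..O/.OO*; (1,0)=-1→XX./X.X/..O/.OO; (1,1)=-1→XX./.XX/..O/.OO; (2,0)=-1→XX./..X/X.O/.OO; (2,1)=-1→XX./..X/.XO/.OO; (3,0)=+1→XX./..X/..O/XOO
ply 2: XXX/..X/..O/.OO is terminal -1 (O); from XX./..X/..O/.OO depth 6

value(XX./..X/..O/.OO, X) = +1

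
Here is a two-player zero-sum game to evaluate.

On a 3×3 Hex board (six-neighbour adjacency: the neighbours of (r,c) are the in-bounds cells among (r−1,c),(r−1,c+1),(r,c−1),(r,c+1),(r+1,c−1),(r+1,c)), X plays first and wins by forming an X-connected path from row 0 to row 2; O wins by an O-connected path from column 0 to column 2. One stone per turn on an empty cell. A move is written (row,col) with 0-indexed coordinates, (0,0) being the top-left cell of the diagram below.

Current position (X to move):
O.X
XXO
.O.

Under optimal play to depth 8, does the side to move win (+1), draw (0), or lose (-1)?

value(O.X/XXO/.O., X) = +1

[O.X/XXO/.O.] X move#1: (0,1):-1/OXX/XXO/.O., (2,0):+1/O.X/XXO/XO.*, (2,2):-1/O.X/XXO/.OX
[O.X/XXO/XO.] end (terminal -1, O#2); searched O.X/XXO/.O. to 8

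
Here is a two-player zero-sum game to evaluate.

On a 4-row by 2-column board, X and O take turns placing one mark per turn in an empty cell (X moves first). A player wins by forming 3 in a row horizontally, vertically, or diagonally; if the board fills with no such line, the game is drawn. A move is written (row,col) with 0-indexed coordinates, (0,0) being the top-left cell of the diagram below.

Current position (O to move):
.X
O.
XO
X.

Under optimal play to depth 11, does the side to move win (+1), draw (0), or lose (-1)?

value(.X/O./XO/X., O) = 0

ply 1, O at .X/O./XO/X. | (0,0)=+0→OX/O./XO/X.*; (1,1)=+0→.X/OO/XO/X.; (3,1)=+0→.X/O./XO/XO
ply 2, X at OX/O./XO/X. | (1,1)=+0→OX/OX/XO/X.*; (3,1)=+0→OX/O./XO/XX
ply 3, O at OX/OX/XO/X. | (3,1)=+0→OX/OX/XO/XO*
ply 4: OX/OX/XO/XO is terminal +0 (X); from .X/O./XO/X. depth 11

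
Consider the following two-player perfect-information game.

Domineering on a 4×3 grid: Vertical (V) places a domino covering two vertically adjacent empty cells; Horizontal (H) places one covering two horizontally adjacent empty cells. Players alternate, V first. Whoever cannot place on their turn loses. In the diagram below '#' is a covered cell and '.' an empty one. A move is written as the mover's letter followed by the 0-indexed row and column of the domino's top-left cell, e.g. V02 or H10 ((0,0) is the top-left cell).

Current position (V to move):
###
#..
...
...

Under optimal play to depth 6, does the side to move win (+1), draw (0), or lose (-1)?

ply 1, V at ###/#../.../... | V11=+1→###/##./.#./...*; V12=-1→###/#.#/..#/...; V20=-1→###/#../#../#..; V21=+1→###/#../.#./.#.; V22=-1→###/#../..#/..#
ply 2, H at ###/##./.#./... | H30=-1→###/##./.#./##.*; H31=-1→###/##./.#./.##
ply 3, V at ###/##./.#./##. | V12=+1→###/###/.##/##.*; V22=+1→###/##./.##/###
ply 4: ###/###/.##/##. is terminal -1 (H); from ###/#../.../... depth 6

value(###/#../.../..., V) = +1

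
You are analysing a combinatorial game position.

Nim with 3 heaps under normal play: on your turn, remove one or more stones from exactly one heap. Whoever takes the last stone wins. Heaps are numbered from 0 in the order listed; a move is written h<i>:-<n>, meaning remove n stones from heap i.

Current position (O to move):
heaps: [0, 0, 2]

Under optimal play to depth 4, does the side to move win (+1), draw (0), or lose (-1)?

value((0,0,2), O) = +1

p1 O@[(0,0,2)]: h2:-1[(0,0,1)]-1 h2:-2[(0,0,0)]+1*
p2 X@[(0,0,0)] terminal -1; root [(0,0,2)] d4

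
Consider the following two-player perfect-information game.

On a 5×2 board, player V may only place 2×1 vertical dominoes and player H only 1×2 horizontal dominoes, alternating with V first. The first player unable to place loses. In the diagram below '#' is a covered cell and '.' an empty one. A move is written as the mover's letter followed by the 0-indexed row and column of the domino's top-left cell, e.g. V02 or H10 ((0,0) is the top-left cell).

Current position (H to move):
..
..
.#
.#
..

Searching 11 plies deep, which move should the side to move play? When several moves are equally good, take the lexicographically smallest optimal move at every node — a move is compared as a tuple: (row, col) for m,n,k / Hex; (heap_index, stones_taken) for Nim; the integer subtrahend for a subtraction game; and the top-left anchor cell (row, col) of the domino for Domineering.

H's best at [../../.#/.#/..]: H00

[../../.#/.#/..] H move#1: H00:+1/##/../.#/.#/..*, H10:+1/../##/.#/.#/.., H40:-1/../../.#/.#/##
[##/../.#/.#/..] V move#2: V10:-1/##/#./##/.#/..*, V20:-1/##/../##/##/.., V30:-1/##/../.#/##/#.
[##/#./##/.#/..] H move#3: H40:+1/##/#./##/.#/##*
[##/#./##/.#/##] end (terminal -1, V#4); searched ../../.#/.#/.. to 11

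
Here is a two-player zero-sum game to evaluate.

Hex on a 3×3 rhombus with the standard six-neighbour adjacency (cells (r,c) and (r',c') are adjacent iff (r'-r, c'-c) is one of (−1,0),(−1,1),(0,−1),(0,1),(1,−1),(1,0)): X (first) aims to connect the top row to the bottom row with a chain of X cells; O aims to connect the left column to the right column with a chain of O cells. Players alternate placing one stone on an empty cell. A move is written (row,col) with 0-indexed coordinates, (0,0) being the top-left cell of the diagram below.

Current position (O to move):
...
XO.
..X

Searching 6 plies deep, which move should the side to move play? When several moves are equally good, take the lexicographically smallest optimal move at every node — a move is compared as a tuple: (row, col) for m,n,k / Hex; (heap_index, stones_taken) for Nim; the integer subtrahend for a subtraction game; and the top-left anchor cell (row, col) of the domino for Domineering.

[.../XO./..X] O move#1: (0,0):+1/O../XO./..X*, (0,1):+1/.O./XO./..X, (0,2):-1/..O/XO./..X, (1,2):-1/.../XOO/..X, (2,0):+1/.../XO./O.X, (2,1):-1/.../XO./.OX
[O../XO./..X] X move#2: (0,1):-1/OX./XO./..X*, (0,2):-1/O.X/XO./..X, (1,2):-1/O../XOX/..X, (2,0):-1/O../XO./X.X, (2,1):-1/O../XO./.XX
[OX./XO./..X] O move#3: (0,2):-1/OXO/XO./..X, (1,2):-1/OX./XOO/..X, (2,0):+1/OX./XO./O.X*, (2,1):-1/OX./XO./.OX
[OX./XO./O.X] X move#4: (0,2):-1/OXX/XO./O.X*, (1,2):-1/OX./XOX/O.X, (2,1):-1/OX./XO./OXX
[OXX/XO./O.X] O move#5: (1,2):+1/OXX/XOO/O.X*, (2,1):-1/OXX/XO./OOX
[OXX/XOO/O.X] end (terminal -1, X#6); searched .../XO./..X to 6

O's best at [.../XO./..X]: (0,0)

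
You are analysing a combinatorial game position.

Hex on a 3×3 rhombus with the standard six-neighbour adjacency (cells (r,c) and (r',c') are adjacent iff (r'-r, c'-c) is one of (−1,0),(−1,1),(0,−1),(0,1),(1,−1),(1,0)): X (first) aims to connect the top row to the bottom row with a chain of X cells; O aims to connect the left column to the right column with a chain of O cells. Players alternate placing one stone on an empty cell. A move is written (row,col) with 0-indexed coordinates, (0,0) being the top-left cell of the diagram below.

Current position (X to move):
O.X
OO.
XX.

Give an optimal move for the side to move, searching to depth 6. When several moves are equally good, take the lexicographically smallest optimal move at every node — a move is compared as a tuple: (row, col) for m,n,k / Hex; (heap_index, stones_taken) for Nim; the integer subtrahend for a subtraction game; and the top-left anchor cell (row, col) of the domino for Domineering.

X's best at [O.X/OO./XX.]: (1,2)

ply 1, X at O.X/OO./XX. | (0,1)=-1→OXX/OO./XX.; (1,2)=+1→O.X/OOX/XX.*; (2,2)=-1→O.X/OO./XXX
ply 2: O.X/OOX/XX. is terminal -1 (O); from O.X/OO./XX. depth 6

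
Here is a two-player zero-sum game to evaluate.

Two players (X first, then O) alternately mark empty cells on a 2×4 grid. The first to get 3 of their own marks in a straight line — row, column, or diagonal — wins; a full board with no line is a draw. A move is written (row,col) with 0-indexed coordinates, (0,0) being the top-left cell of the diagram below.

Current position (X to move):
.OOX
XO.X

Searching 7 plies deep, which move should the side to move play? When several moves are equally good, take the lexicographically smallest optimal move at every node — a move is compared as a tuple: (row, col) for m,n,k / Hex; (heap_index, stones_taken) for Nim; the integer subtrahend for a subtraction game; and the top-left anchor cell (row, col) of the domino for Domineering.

[.OOX/XO.X] X move#1: (0,0):+0/XOOX/XO.X*, (1,2):-1/.OOX/XOXX
[XOOX/XO.X] O move#2: (1,2):+0/XOOX/XOOX*
[XOOX/XOOX] end (terminal +0, X#3); searched .OOX/XO.X to 7

X's best at [.OOX/XO.X]: (0,0)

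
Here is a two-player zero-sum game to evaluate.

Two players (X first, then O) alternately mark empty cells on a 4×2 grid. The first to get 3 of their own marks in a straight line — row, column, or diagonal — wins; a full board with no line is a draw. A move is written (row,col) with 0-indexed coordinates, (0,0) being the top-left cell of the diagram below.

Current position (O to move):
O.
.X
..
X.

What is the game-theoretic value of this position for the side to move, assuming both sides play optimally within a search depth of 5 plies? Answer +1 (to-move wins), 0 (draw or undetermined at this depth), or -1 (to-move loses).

[O./.X/../X.] O move#1: (0,1):+0/OO/.X/../X.*, (1,0):+0/O./OX/../X., (2,0):+0/O./.X/O./X., (2,1):+0/O./.X/.O/X., (3,1):+0/O./.X/../XO
[OO/.X/../X.] X move#2: (1,0):+0/OO/XX/../X.*, (2,0):+0/OO/.X/X./X., (2,1):+0/OO/.X/.X/X., (3,1):+0/OO/.X/../XX
[OO/XX/../X.] O move#3: (2,0):+0/OO/XX/O./X.*, (2,1):-1/OO/XX/.O/X., (3,1):-1/OO/XX/../XO
[OO/XX/O./X.] X move#4: (2,1):+0/OO/XX/OX/X.*, (3,1):+0/OO/XX/O./XX
[OO/XX/OX/X.] O move#5: (3,1):+0/OO/XX/OX/XO*
[OO/XX/OX/XO] end (terminal +0, X#6); searched O./.X/../X. to 5

value(O./.X/../X., O) = 0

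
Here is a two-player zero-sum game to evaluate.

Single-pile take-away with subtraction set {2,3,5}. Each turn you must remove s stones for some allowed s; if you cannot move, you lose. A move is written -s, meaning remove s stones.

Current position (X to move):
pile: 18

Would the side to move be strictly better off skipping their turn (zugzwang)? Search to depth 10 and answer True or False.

zugzwang(18, X) = False

p1 X@[18]: -2[16]-1 -3[15]+1* -5[13]-1
p2 O@[15]: -2[13]-1* -3[12]-1 -5[10]-1
p3 X@[13]: -2[11]-1 -3[10]-1 -5[8]+1*
p4 O@[8]: -2[6]-1* -3[5]-1 -5[3]-1
p5 X@[6]: -2[4]-1 -3[3]-1 -5[1]+1*
p6 O@[1] terminal -1; root [18] d10
pass branch (O moves first from the same position):
  | p1 O@[18]: -2[16]-1 -3[15]+1* -5[13]-1
  | p2 X@[15]: -2[13]-1* -3[12]-1 -5[10]-1
  | p3 O@[13]: -2[11]-1 -3[10]-1 -5[8]+1*
  | p4 X@[8]: -2[6]-1* -3[5]-1 -5[3]-1
  | p5 O@[6]: -2[4]-1 -3[3]-1 -5[1]+1*
  | p6 X@[1] terminal -1; root [18] d10
X moving scores +1; X passing scores -1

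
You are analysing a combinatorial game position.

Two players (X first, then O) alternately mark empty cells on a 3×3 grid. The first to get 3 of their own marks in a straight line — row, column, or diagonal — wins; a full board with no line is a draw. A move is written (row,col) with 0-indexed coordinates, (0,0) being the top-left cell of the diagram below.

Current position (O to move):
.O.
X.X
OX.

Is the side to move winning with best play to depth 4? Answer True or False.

O winning at [.O./X.X/OX.]: False

[.O./X.X/OX.] O move#1: (0,0):-1/OO./X.X/OX., (0,2):-1/.OO/X.X/OX., (1,1):+0/.O./XOX/OX.*, (2,2):-1/.O./X.X/OXO
[.O./XOX/OX.] X move#2: (0,0):-1/XO./XOX/OX., (0,2):+0/.OX/XOX/OX.*, (2,2):-1/.O./XOX/OXX
[.OX/XOX/OX.] O move#3: (0,0):-1/OOX/XOX/OX., (2,2):+0/.OX/XOX/OXO*
[.OX/XOX/OXO] X move#4: (0,0):+0/XOX/XOX/OXO*
[XOX/XOX/OXO] end (terminal +0, O#5); searched .O./X.X/OX. to 4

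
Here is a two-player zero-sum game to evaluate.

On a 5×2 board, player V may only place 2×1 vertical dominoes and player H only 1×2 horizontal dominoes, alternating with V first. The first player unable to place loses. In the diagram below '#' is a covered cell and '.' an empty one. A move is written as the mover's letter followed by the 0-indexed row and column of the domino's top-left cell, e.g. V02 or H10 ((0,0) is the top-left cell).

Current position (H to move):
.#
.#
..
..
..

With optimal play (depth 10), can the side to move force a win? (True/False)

H winning at [.#/.#/../../..]: True

[.#/.#/../../..] H move#1: H20:-1/.#/.#/##/../.., H30:+1/.#/.#/../##/..*, H40:-1/.#/.#/../../##
[.#/.#/../##/..] V move#2: V00:-1/##/##/../##/..*, V10:-1/.#/##/#./##/..
[##/##/../##/..] H move#3: H20:+1/##/##/##/##/..*, H40:+1/##/##/../##/##
[##/##/##/##/..] end (terminal -1, V#4); searched .#/.#/../../.. to 10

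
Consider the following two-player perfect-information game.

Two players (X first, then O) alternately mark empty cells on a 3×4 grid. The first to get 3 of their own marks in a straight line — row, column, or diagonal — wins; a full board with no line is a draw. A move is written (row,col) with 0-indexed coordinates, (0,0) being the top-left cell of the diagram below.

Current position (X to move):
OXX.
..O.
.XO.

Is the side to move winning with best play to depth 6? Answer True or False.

ply 1, X at OXX./..O./.XO. | (0,3)=+1→OXXX/..O./.XO.*; (1,0)=-1→OXX./X.O./.XO.; (1,1)=+1→OXX./.XO./.XO.; (1,3)=-1→OXX./..OX/.XO.; (2,0)=-1→OXX./..O./XXO.; (2,3)=-1→OXX./..O./.XOX
ply 2: OXXX/..O./.XO. is terminal -1 (O); from OXX./..O./.XO. depth 6

X winning at [OXX./..O./.XO.]: True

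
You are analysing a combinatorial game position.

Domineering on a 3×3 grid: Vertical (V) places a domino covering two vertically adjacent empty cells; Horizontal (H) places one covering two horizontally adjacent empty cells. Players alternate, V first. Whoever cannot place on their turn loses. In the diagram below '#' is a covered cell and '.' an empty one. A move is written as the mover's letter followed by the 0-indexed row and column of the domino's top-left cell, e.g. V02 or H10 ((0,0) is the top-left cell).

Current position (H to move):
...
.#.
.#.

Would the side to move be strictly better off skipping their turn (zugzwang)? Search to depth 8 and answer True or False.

zugzwang(.../.#./.#., H) = False

[.../.#./.#.] H move#1: H00:-1/##./.#./.#.*, H01:-1/.##/.#./.#.
[##./.#./.#.] V move#2: V02:+1/###/.##/.#.*, V10:+1/##./##./##., V12:+1/##./.##/.##
[###/.##/.#.] end (terminal -1, H#3); searched .../.#./.#. to 8
if H skipped the turn, V would face:
~ [.../.#./.#.] V move#1: V00:+1/#../##./.#.*, V02:+1/..#/.##/.#., V10:+1/.../##./##., V12:+1/.../.##/.##
~ [#../##./.#.] H move#2: H01:-1/###/##./.#.*
~ [###/##./.#.] V move#3: V12:+1/###/###/.##*
~ [###/###/.##] end (terminal -1, H#4); searched .../.#./.#. to 8
compare (H): move=-1 vs pass=-1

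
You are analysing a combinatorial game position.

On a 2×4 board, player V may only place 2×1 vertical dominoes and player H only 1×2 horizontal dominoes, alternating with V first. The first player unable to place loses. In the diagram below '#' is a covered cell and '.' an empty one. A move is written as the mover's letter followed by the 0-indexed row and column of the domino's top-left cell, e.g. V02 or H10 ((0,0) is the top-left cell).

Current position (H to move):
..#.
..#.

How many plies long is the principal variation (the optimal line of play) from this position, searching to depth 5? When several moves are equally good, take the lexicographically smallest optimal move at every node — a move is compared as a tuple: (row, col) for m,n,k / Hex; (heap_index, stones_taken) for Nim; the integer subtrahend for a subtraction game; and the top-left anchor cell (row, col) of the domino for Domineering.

[..#./..#.] H move#1: H00:+1/###./..#.*, H10:+1/..#./###.
[###./..#.] V move#2: V03:-1/####/..##*
[####/..##] H move#3: H10:+1/####/####*
[####/####] end (terminal -1, V#4); searched ..#./..#. to 5

PV length from [..#./..#.]: 3 plies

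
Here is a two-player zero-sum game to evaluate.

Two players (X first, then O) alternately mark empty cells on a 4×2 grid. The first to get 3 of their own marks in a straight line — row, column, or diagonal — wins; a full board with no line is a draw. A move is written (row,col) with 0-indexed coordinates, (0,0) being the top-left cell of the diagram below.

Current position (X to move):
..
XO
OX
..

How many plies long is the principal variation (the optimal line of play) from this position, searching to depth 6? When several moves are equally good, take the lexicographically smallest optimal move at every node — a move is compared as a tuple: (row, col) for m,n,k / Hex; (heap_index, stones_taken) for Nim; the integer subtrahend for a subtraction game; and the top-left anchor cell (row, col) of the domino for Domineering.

ply 1, X at ../XO/OX/.. | (0,0)=+0→X./XO/OX/..*; (0,1)=+0→.X/XO/OX/..; (3,0)=+0→../XO/OX/X.; (3,1)=+0→../XO/OX/.X
ply 2, O at X./XO/OX/.. | (0,1)=+0→XO/XO/OX/..*; (3,0)=+0→X./XO/OX/O.; (3,1)=+0→X./XO/OX/.O
ply 3, X at XO/XO/OX/.. | (3,0)=+0→XO/XO/OX/X.*; (3,1)=+0→XO/XO/OX/.X
ply 4, O at XO/XO/OX/X. | (3,1)=+0→XO/XO/OX/XO*
ply 5: XO/XO/OX/XO is terminal +0 (X); from ../XO/OX/.. depth 6

PV length from [../XO/OX/..]: 4 plies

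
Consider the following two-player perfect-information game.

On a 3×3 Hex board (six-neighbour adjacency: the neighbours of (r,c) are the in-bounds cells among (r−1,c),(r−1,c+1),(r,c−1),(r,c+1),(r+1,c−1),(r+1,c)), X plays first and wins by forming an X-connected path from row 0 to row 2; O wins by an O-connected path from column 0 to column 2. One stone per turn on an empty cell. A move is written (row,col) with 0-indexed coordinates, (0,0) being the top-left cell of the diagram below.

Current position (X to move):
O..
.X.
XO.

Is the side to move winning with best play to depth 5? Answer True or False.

ply 1, X at O../.X./XO. | (0,1)=+1→OX./.X./XO.*; (0,2)=+1→O.X/.X./XO.; (1,0)=+1→O../XX./XO.; (1,2)=+1→O../.XX/XO.; (2,2)=+1→O../.X./XOX
ply 2: OX./.X./XO. is terminal -1 (O); from O../.X./XO. depth 5

X winning at [O../.X./XO.]: True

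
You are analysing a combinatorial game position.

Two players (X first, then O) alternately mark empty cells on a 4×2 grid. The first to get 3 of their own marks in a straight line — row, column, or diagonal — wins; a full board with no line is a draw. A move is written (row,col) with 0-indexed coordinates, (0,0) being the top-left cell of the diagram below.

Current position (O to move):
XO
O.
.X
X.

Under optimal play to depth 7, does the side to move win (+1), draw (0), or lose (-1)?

value(XO/O./.X/X., O) = 0

ply 1, O at XO/O./.X/X. | (1,1)=+0→XO/OO/.X/X.*; (2,0)=+0→XO/O./OX/X.; (3,1)=+0→XO/O./.X/XO
ply 2, X at XO/OO/.X/X. | (2,0)=+0→XO/OO/XX/X.*; (3,1)=+0→XO/OO/.X/XX
ply 3, O at XO/OO/XX/X. | (3,1)=+0→XO/OO/XX/XO*
ply 4: XO/OO/XX/XO is terminal +0 (X); from XO/O./.X/X. depth 7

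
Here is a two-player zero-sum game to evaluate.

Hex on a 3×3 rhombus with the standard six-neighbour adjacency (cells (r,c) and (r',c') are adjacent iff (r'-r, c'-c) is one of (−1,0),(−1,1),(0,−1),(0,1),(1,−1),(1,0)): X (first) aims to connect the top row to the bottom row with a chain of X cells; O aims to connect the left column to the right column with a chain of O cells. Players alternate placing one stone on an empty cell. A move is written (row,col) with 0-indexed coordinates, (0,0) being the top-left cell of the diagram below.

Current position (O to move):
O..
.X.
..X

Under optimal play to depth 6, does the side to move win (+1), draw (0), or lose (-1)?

ply 1, O at O../.X./..X | (0,1)=-1→OO./.X./..X*; (0,2)=-1→O.O/.X./..X; (1,0)=-1→O../OX./..X; (1,2)=-1→O../.XO/..X; (2,0)=-1→O../.X./O.X; (2,1)=-1→O../.X./.OX
ply 2, X at OO./.X./..X | (0,2)=+1→OOX/.X./..X*; (1,0)=-1→OO./XX./..X; (1,2)=-1→OO./.XX/..X; (2,0)=-1→OO./.X./X.X; (2,1)=-1→OO./.X./.XX
ply 3, O at OOX/.X./..X | (1,0)=-1→OOX/OX./..X*; (1,2)=-1→OOX/.XO/..X; (2,0)=-1→OOX/.X./O.X; (2,1)=-1→OOX/.X./.OX
ply 4, X at OOX/OX./..X | (1,2)=+1→OOX/OXX/..X*; (2,0)=+1→OOX/OX./X.X; (2,1)=+1→OOX/OX./.XX
ply 5: OOX/OXX/..X is terminal -1 (O); from O../.X./..X depth 6

value(O../.X./..X, O) = -1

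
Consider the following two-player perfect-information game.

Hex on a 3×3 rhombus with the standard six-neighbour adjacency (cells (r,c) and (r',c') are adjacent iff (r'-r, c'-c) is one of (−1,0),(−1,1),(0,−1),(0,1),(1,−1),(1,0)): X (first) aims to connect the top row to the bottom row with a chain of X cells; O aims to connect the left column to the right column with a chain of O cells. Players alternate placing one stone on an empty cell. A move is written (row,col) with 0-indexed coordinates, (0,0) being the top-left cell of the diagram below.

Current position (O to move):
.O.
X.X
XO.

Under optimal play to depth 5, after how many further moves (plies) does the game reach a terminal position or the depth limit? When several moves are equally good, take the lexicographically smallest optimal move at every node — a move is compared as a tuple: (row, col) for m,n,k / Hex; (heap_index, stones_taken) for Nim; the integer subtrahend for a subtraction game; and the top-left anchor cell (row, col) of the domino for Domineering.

PV length from [.O./X.X/XO.]: 4 plies

ply 1, O at .O./X.X/XO. | (0,0)=-1→OO./X.X/XO.*; (0,2)=-1→.OO/X.X/XO.; (1,1)=-1→.O./XOX/XO.; (2,2)=-1→.O./X.X/XOO
ply 2, X at OO./X.X/XO. | (0,2)=+1→OOX/X.X/XO.*; (1,1)=-1→OO./XXX/XO.; (2,2)=-1→OO./X.X/XOX
ply 3, O at OOX/X.X/XO. | (1,1)=-1→OOX/XOX/XO.*; (2,2)=-1→OOX/X.X/XOO
ply 4, X at OOX/XOX/XO. | (2,2)=+1→OOX/XOX/XOX*
ply 5: OOX/XOX/XOX is terminal -1 (O); from .O./X.X/XO. depth 5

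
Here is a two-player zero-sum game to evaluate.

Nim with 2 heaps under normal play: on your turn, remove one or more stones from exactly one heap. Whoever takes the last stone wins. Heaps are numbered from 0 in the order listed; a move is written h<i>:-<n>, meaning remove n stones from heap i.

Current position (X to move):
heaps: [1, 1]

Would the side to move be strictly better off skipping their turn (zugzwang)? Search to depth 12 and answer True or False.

zugzwang((1,1), X) = True

p1 X@[(1,1)]: h0:-1[(0,1)]-1* h1:-1[(1,0)]-1
p2 O@[(0,1)]: h1:-1[(0,0)]+1*
p3 X@[(0,0)] terminal -1; root [(1,1)] d12
pass branch (O moves first from the same position):
  | p1 O@[(1,1)]: h0:-1[(0,1)]-1* h1:-1[(1,0)]-1
  | p2 X@[(0,1)]: h1:-1[(0,0)]+1*
  | p3 O@[(0,0)] terminal -1; root [(1,1)] d12
X moving scores -1; X passing scores +1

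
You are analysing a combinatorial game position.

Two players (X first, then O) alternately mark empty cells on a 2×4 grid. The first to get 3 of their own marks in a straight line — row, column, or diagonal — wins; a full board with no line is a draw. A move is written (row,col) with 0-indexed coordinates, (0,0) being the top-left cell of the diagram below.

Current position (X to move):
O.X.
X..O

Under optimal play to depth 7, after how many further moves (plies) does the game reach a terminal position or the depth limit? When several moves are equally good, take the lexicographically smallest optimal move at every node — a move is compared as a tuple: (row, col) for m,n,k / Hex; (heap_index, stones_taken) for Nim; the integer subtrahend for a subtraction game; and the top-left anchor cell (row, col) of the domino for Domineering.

PV length from [O.X./X..O]: 4 plies

p1 X@[O.X./X..O]: (0,1)[OXX./X..O]+0* (0,3)[O.XX/X..O]+0 (1,1)[O.X./XX.O]+0 (1,2)[O.X./X.XO]+0
p2 O@[OXX./X..O]: (0,3)[OXXO/X..O]+0* (1,1)[OXX./XO.O]-1 (1,2)[OXX./X.OO]-1
p3 X@[OXXO/X..O]: (1,1)[OXXO/XX.O]+0* (1,2)[OXXO/X.XO]+0
p4 O@[OXXO/XX.O]: (1,2)[OXXO/XXOO]+0*
p5 X@[OXXO/XXOO] terminal +0; root [O.X./X..O] d7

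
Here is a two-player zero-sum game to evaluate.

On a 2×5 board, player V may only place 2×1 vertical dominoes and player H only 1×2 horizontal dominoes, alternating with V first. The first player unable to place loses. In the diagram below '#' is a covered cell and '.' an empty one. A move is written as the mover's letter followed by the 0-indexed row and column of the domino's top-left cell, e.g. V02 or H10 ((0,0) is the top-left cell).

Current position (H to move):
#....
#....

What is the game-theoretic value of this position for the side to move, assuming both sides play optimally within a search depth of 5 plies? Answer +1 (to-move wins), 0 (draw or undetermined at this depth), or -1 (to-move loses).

ply 1, H at #..../#.... | H01=-1→###../#....; H02=+1→#.##./#....*; H03=-1→#..##/#....; H11=-1→#..../###..; H12=+1→#..../#.##.; H13=-1→#..../#..##
ply 2, V at #.##./#.... | V01=-1→####./##...*; V04=-1→#.###/#...#
ply 3, H at ####./##... | H12=-1→####./####.; H13=+1→####./##.##*
ply 4: ####./##.## is terminal -1 (V); from #..../#.... depth 5

value(#..../#...., H) = +1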